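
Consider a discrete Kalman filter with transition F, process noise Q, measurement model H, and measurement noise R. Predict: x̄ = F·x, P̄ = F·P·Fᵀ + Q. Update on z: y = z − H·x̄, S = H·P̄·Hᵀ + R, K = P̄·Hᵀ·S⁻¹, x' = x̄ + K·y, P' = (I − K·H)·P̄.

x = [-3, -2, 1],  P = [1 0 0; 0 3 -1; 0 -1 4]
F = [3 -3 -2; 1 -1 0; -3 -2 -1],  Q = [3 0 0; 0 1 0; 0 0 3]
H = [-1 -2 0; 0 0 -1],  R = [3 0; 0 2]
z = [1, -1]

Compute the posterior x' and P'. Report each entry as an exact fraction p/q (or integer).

x̄ = F·x = [-5, -1, 12]
P̄ = F·P·Fᵀ + Q = [43 10 10; 10 5 2; 10 2 24]
y = z − H·x̄ = [-6, 11]
S = H·P̄·Hᵀ + R = [106 14; 14 26]
K = P̄·Hᵀ·S⁻¹ = [-749/1280 -89/1280; -123/640 17/640; -7/640 -587/640]
x' = x̄ + K·y = [-577/256, 57/128, 253/128]
P' = (I − K·H)·P̄ = [6963/1280 -1179/640 89/640; -1179/640 387/320 -17/320; 89/640 -17/320 587/320]

x' = [-577/256, 57/128, 253/128]
P' = [6963/1280 -1179/640 89/640; -1179/640 387/320 -17/320; 89/640 -17/320 587/320]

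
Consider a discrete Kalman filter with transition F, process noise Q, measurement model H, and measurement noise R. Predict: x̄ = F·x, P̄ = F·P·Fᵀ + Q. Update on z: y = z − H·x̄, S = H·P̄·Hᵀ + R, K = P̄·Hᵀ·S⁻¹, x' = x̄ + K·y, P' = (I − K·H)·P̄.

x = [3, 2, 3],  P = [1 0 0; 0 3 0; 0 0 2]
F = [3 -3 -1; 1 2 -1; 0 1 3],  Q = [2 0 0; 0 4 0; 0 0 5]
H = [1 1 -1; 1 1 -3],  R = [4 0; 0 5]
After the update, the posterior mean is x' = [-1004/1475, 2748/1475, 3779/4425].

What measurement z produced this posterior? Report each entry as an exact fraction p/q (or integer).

x̄ = F·x = [0, 4, 11]
P̄ = F·P·Fᵀ + Q = [40 -13 -15; -13 19 0; -15 0 26]
S = H·P̄·Hᵀ + R = [93 171; 171 362]
K = P̄·Hᵀ·S⁻¹ = [964/1475 -162/1475; 382/1475 -156/1475; 1061/4425 -546/1475]
x' − x̄ = [-1004/1475, -3152/1475, -44896/4425] = K·y
y = (KᵀK)⁻¹·Kᵀ·(x' − x̄) = [4, 30]
z = y + H·x̄ = [4, 30] + [-7, -29] = [-3, 1]

z = [-3, 1]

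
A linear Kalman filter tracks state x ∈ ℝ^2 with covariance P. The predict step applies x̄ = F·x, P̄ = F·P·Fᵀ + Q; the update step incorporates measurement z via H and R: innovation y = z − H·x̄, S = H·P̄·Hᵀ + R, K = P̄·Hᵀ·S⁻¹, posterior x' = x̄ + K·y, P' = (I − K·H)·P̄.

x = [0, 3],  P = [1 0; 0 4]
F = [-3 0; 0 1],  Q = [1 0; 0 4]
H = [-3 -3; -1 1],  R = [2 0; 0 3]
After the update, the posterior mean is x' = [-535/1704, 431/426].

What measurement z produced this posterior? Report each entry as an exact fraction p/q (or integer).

x̄ = F·x = [0, 3]
P̄ = F·P·Fᵀ + Q = [10 0; 0 8]
S = H·P̄·Hᵀ + R = [164 6; 6 21]
K = P̄·Hᵀ·S⁻¹ = [-95/568 -365/852; -23/142 91/213]
x' − x̄ = [-535/1704, -847/426] = K·y
y = (KᵀK)⁻¹·Kᵀ·(x' − x̄) = [7, -2]
z = y + H·x̄ = [7, -2] + [-9, 3] = [-2, 1]

z = [-2, 1]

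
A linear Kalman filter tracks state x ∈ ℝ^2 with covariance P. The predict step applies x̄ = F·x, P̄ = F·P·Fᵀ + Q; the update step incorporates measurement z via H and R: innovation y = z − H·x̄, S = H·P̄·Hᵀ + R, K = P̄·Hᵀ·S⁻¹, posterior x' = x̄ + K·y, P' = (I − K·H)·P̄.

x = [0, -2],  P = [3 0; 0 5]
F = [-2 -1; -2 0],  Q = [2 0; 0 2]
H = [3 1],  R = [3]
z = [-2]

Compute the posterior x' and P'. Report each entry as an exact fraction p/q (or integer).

x' = [-8/65, -20/13]
P' = [179/260 -33/26; -33/26 57/13]

x̄ = F·x = [2, 0]
P̄ = F·P·Fᵀ + Q = [19 12; 12 14]
y = z − H·x̄ = [-8]
S = H·P̄·Hᵀ + R = [260]
K = P̄·Hᵀ·S⁻¹ = [69/260; 5/26]
x' = x̄ + K·y = [-8/65, -20/13]
P' = (I − K·H)·P̄ = [179/260 -33/26; -33/26 57/13]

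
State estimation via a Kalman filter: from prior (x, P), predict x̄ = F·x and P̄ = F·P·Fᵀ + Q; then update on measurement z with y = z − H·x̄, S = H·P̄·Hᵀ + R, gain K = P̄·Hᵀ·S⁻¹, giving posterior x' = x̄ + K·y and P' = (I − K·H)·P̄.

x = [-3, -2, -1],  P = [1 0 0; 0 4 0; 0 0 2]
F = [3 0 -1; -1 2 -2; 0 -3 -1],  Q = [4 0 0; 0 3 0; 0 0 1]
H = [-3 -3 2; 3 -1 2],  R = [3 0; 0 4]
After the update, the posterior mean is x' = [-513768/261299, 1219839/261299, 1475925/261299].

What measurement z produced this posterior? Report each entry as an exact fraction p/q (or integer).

z = [3, 1]

x̄ = F·x = [-8, 1, 7]
P̄ = F·P·Fᵀ + Q = [15 1 2; 1 28 -20; 2 -20 39]
S = H·P̄·Hᵀ + R = [780 259; 259 421]
K = P̄·Hᵀ·S⁻¹ = [-30956/261299 48836/261299; -36632/261299 -17807/261299; 28636/261299 46932/261299]
x' − x̄ = [1576624/261299, 958540/261299, -353168/261299] = K·y
y = (KᵀK)⁻¹·Kᵀ·(x' − x̄) = [-32, 12]
z = y + H·x̄ = [-32, 12] + [35, -11] = [3, 1]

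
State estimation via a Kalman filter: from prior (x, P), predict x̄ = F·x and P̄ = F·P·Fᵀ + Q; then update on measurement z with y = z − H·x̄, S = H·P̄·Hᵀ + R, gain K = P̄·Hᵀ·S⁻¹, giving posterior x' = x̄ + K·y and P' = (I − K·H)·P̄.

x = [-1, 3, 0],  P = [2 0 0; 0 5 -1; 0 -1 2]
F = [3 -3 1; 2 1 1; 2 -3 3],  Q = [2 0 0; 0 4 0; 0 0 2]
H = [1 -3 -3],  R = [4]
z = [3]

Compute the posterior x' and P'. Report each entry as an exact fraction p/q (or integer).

x' = [-183/23, 256/115, -136/23]
P' = [718/23 -1342/115 516/23; -1342/115 7566/575 -1948/115; 516/23 -1948/115 572/23]

x̄ = F·x = [-12, 1, -11]
P̄ = F·P·Fᵀ + Q = [73 1 75; 1 17 -1; 75 -1 91]
y = z − H·x̄ = [-15]
S = H·P̄·Hᵀ + R = [575]
K = P̄·Hᵀ·S⁻¹ = [-31/115; -47/575; -39/115]
x' = x̄ + K·y = [-183/23, 256/115, -136/23]
P' = (I − K·H)·P̄ = [718/23 -1342/115 516/23; -1342/115 7566/575 -1948/115; 516/23 -1948/115 572/23]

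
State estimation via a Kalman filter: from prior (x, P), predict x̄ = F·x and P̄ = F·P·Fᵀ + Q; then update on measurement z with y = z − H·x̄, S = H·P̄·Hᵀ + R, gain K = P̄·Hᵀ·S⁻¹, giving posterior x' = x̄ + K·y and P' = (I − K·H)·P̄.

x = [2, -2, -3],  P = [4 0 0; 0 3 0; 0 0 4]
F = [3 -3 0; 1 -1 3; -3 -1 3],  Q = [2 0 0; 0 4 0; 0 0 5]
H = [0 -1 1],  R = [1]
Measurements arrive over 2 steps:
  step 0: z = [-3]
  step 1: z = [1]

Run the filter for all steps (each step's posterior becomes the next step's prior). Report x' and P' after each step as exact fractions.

step 0: x' = [324/37, -235/37, -697/74], P' = [1253/37 297/37 273/37; 297/37 1539/37 1529/37; 273/37 1529/37 3111/74]
step 1: x' = [85355/3403, -176531/6806, -255254/10209], P' = [1233392/3403 -807738/3403 -809650/3403; -807738/3403 1147197/6806 1144781/6806; -809650/3403 1144781/6806 1723738/10209]

step 0: x̄ = F·x = [12, -5, -13]
step 0: P̄ = F·P·Fᵀ + Q = [65 21 -27; 21 47 27; -27 27 80]
step 0: y = z − H·x̄ = [5]
step 0: S = H·P̄·Hᵀ + R = [74]
step 0: K = P̄·Hᵀ·S⁻¹ = [-24/37; -10/37; 53/74]
step 0: x' = x̄ + K·y = [324/37, -235/37, -697/74]
step 0: P' = (I − K·H)·P̄ = [1253/37 297/37 273/37; 297/37 1539/37 1529/37; 273/37 1529/37 3111/74]
step 1: x̄ = F·x = [1677/37, -973/74, -3565/74]
step 1: P̄ = F·P·Fᵀ + Q = [19856/37 -4710/37 -16182/37; -4710/37 17619/74 3123/74; -16182/37 3123/74 29389/74]
step 1: y = z − H·x̄ = [1333/37]
step 1: S = H·P̄·Hᵀ + R = [20418/37]
step 1: K = P̄·Hᵀ·S⁻¹ = [-1912/3403; -1208/3403; 13133/20418]
step 1: x' = x̄ + K·y = [85355/3403, -176531/6806, -255254/10209]
step 1: P' = (I − K·H)·P̄ = [1233392/3403 -807738/3403 -809650/3403; -807738/3403 1147197/6806 1144781/6806; -809650/3403 1144781/6806 1723738/10209]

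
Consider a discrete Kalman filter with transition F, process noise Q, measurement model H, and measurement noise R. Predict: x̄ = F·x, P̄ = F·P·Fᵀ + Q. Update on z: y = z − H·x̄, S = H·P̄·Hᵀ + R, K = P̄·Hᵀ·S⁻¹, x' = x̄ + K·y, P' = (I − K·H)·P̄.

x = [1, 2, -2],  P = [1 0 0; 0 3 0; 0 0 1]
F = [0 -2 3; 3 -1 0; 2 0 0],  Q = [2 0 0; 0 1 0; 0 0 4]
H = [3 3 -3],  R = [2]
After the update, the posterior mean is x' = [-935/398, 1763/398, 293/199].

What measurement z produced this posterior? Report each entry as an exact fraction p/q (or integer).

z = [2]

x̄ = F·x = [-10, 1, 2]
P̄ = F·P·Fᵀ + Q = [23 6 0; 6 13 6; 0 6 8]
S = H·P̄·Hᵀ + R = [398]
K = P̄·Hᵀ·S⁻¹ = [87/398; 39/398; -3/199]
x' − x̄ = [3045/398, 1365/398, -105/199] = K·y
y = (KᵀK)⁻¹·Kᵀ·(x' − x̄) = [35]
z = y + H·x̄ = [35] + [-33] = [2]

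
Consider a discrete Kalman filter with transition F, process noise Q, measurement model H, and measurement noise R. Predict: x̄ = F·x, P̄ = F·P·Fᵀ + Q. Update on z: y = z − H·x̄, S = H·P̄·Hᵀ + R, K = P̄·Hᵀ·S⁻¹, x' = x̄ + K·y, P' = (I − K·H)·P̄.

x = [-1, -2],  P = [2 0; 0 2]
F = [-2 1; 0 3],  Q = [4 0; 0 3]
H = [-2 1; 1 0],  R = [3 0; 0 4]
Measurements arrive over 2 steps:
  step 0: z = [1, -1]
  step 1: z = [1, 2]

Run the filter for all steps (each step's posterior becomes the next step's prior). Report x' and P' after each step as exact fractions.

step 0: x̄ = F·x = [0, -6]
step 0: P̄ = F·P·Fᵀ + Q = [14 6; 6 21]
step 0: y = z − H·x̄ = [7, -1]
step 0: S = H·P̄·Hᵀ + R = [56 -22; -22 18]
step 0: K = P̄·Hᵀ·S⁻¹ = [-22/131 75/131; 147/262 267/262]
step 0: x' = x̄ + K·y = [-229/131, -405/131]
step 0: P' = (I − K·H)·P̄ = [300/131 534/131; 534/131 2577/262]
step 1: x̄ = F·x = [53/131, -1215/131]
step 1: P̄ = F·P·Fᵀ + Q = [1753/262 1323/262; 1323/262 23979/262]
step 1: y = z − H·x̄ = [1452/131, 209/131]
step 1: S = H·P̄·Hᵀ + R = [26485/262 -2183/262; -2183/262 2801/262]
step 1: K = P̄·Hᵀ·S⁻¹ = [-4366/132479 79509/132479; 239091/264958 311487/264958]
step 1: x' = x̄ + K·y = [132056/132479, 689595/264958]
step 1: P' = (I − K·H)·P̄ = [318036/132479 622974/132479; 622974/132479 3209169/264958]

step 0: x' = [-229/131, -405/131], P' = [300/131 534/131; 534/131 2577/262]
step 1: x' = [132056/132479, 689595/264958], P' = [318036/132479 622974/132479; 622974/132479 3209169/264958]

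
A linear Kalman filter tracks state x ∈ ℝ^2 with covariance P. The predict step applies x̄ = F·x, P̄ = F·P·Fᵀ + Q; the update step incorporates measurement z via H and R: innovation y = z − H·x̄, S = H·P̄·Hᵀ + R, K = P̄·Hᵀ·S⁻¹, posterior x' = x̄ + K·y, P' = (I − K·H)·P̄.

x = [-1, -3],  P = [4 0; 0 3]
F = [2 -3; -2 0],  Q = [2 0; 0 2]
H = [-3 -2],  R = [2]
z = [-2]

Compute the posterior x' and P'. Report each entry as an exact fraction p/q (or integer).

x̄ = F·x = [7, 2]
P̄ = F·P·Fᵀ + Q = [45 -16; -16 18]
y = z − H·x̄ = [23]
S = H·P̄·Hᵀ + R = [287]
K = P̄·Hᵀ·S⁻¹ = [-103/287; 12/287]
x' = x̄ + K·y = [-360/287, 850/287]
P' = (I − K·H)·P̄ = [2306/287 -3356/287; -3356/287 5022/287]

x' = [-360/287, 850/287]
P' = [2306/287 -3356/287; -3356/287 5022/287]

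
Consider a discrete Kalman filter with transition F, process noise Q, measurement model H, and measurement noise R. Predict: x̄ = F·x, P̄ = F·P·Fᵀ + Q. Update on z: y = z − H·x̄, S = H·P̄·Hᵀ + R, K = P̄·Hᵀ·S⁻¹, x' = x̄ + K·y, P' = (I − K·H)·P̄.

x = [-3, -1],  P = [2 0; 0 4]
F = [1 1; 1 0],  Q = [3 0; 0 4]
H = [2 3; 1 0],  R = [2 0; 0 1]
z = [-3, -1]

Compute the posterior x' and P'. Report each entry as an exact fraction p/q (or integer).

x̄ = F·x = [-4, -3]
P̄ = F·P·Fᵀ + Q = [9 2; 2 6]
y = z − H·x̄ = [14, 3]
S = H·P̄·Hᵀ + R = [116 24; 24 10]
K = P̄·Hᵀ·S⁻¹ = [3/73 117/146; 43/146 -37/73]
x' = x̄ + K·y = [-149/146, -29/73]
P' = (I − K·H)·P̄ = [117/146 -37/73; -37/73 39/73]

x' = [-149/146, -29/73]
P' = [117/146 -37/73; -37/73 39/73]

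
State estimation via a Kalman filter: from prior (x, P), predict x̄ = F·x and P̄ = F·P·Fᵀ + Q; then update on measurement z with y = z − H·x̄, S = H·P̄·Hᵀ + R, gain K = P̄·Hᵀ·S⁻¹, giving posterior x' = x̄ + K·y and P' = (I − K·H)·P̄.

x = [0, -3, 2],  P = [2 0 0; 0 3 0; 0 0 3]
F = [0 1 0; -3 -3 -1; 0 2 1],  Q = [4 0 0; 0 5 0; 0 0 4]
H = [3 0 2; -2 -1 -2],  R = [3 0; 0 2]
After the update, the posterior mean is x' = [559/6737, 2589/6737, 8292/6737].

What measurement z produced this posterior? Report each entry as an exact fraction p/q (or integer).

z = [3, -3]

x̄ = F·x = [-3, 7, -4]
P̄ = F·P·Fᵀ + Q = [7 -9 6; -9 53 -21; 6 -21 19]
S = H·P̄·Hᵀ + R = [214 -109; -109 87]
K = P̄·Hᵀ·S⁻¹ = [1018/6737 -41/6737; -5240/6737 -6023/6737; 1711/6737 -102/6737]
x' − x̄ = [20770/6737, -44570/6737, 35240/6737] = K·y
y = (KᵀK)⁻¹·Kᵀ·(x' − x̄) = [20, -10]
z = y + H·x̄ = [20, -10] + [-17, 7] = [3, -3]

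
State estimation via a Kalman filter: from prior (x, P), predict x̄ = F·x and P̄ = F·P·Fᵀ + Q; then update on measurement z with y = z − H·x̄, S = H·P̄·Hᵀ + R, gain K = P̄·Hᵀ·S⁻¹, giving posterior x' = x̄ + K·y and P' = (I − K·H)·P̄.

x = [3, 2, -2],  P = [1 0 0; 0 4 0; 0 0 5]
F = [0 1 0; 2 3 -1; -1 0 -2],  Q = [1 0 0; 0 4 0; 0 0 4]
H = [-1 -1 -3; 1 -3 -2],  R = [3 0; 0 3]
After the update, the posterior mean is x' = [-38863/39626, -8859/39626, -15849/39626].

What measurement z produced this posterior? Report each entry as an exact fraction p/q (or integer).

x̄ = F·x = [2, 14, 1]
P̄ = F·P·Fᵀ + Q = [5 12 0; 12 49 8; 0 8 25]
S = H·P̄·Hᵀ + R = [354 404; 404 573]
K = P̄·Hᵀ·S⁻¹ = [2783/39626 -2053/19813; 12299/39626 -9557/19813; -17663/39626 3668/19813]
x' − x̄ = [-118115/39626, -563623/39626, -55475/39626] = K·y
y = (KᵀK)⁻¹·Kᵀ·(x' − x̄) = [21, 43]
z = y + H·x̄ = [21, 43] + [-19, -42] = [2, 1]

z = [2, 1]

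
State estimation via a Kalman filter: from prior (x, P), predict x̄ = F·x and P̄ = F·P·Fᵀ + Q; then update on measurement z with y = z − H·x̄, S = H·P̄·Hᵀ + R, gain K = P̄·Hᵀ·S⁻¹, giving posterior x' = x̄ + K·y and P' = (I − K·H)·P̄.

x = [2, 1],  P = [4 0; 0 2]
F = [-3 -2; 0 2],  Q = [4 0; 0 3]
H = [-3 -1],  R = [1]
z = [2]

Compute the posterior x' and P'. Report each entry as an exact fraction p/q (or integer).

x̄ = F·x = [-8, 2]
P̄ = F·P·Fᵀ + Q = [48 -8; -8 11]
y = z − H·x̄ = [-20]
S = H·P̄·Hᵀ + R = [396]
K = P̄·Hᵀ·S⁻¹ = [-34/99; 13/396]
x' = x̄ + K·y = [-112/99, 133/99]
P' = (I − K·H)·P̄ = [128/99 -350/99; -350/99 4187/396]

x' = [-112/99, 133/99]
P' = [128/99 -350/99; -350/99 4187/396]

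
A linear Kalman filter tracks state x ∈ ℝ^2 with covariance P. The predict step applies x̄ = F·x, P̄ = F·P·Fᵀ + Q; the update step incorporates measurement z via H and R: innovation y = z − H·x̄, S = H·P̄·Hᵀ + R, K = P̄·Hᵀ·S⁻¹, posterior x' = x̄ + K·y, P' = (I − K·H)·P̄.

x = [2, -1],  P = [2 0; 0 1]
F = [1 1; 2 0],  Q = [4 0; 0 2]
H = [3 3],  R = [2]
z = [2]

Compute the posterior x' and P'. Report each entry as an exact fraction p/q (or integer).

x̄ = F·x = [1, 4]
P̄ = F·P·Fᵀ + Q = [7 4; 4 10]
y = z − H·x̄ = [-13]
S = H·P̄·Hᵀ + R = [227]
K = P̄·Hᵀ·S⁻¹ = [33/227; 42/227]
x' = x̄ + K·y = [-202/227, 362/227]
P' = (I − K·H)·P̄ = [500/227 -478/227; -478/227 506/227]

x' = [-202/227, 362/227]
P' = [500/227 -478/227; -478/227 506/227]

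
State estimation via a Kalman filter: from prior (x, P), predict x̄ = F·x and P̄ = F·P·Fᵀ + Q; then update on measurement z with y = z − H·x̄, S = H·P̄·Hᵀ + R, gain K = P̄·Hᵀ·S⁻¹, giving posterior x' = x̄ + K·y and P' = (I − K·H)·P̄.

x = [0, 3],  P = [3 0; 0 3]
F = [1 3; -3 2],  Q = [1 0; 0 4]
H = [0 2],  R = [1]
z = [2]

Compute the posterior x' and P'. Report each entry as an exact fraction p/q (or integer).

x̄ = F·x = [9, 6]
P̄ = F·P·Fᵀ + Q = [31 9; 9 43]
y = z − H·x̄ = [-10]
S = H·P̄·Hᵀ + R = [173]
K = P̄·Hᵀ·S⁻¹ = [18/173; 86/173]
x' = x̄ + K·y = [1377/173, 178/173]
P' = (I − K·H)·P̄ = [5039/173 9/173; 9/173 43/173]

x' = [1377/173, 178/173]
P' = [5039/173 9/173; 9/173 43/173]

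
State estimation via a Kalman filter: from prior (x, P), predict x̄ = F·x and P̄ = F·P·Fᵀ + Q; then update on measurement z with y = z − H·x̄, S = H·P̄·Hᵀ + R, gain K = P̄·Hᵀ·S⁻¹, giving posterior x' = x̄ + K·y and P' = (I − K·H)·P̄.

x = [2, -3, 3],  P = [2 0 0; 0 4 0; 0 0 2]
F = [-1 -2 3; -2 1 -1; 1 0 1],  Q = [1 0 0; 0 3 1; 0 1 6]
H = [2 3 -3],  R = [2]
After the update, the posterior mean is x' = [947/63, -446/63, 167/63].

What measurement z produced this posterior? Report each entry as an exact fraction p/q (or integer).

z = [1]

x̄ = F·x = [13, -10, 5]
P̄ = F·P·Fᵀ + Q = [37 -10 4; -10 17 -5; 4 -5 10]
S = H·P̄·Hᵀ + R = [315]
K = P̄·Hᵀ·S⁻¹ = [32/315; 46/315; -37/315]
x' − x̄ = [128/63, 184/63, -148/63] = K·y
y = (KᵀK)⁻¹·Kᵀ·(x' − x̄) = [20]
z = y + H·x̄ = [20] + [-19] = [1]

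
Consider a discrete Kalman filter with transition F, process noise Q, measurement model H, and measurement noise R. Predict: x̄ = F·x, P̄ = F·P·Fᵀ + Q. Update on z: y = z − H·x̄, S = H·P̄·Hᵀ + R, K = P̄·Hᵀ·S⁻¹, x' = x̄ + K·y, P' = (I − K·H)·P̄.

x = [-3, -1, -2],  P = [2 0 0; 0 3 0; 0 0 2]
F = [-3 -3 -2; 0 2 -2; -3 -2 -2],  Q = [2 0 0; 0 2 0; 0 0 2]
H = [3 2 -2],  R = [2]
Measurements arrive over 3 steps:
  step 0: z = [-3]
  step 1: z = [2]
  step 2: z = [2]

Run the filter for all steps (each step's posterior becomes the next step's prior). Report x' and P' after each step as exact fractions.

step 0: x̄ = F·x = [16, 2, 15]
step 0: P̄ = F·P·Fᵀ + Q = [55 -10 44; -10 22 -4; 44 -4 40]
step 0: y = z − H·x̄ = [-25]
step 0: S = H·P̄·Hᵀ + R = [129]
step 0: K = P̄·Hᵀ·S⁻¹ = [19/43; 22/129; 44/129]
step 0: x' = x̄ + K·y = [213/43, -292/129, 835/129]
step 0: P' = (I − K·H)·P̄ = [1282/43 -848/43 1056/43; -848/43 2354/129 -1484/129; 1056/43 -1484/129 3224/129]
step 1: x̄ = F·x = [-2711/129, -2254/129, -1001/43]
step 1: P̄ = F·P·Fᵀ + Q = [43370/129 30076/129 15550/43; 30076/129 34442/129 12584/43; 15550/43 12584/43 17600/43]
step 1: y = z − H·x̄ = [6893/129]
step 1: S = H·P̄·Hᵀ + R = [238652/129]
step 1: K = P̄·Hᵀ·S⁻¹ = [48481/119326; 20902/59663; 54927/119326]
step 1: x' = x̄ + K·y = [82843/119326, 74396/59663, 157177/119326]
step 1: P' = (I − K·H)·P̄ = [1838581/59663 -1800584/59663 933047/59663; -1800584/59663 2382470/59663 -339308/59663; 933047/59663 -339308/59663 1032799/59663]
step 2: x̄ = F·x = [-1009259/119326, -8385/59663, -860467/119326]
step 2: P̄ = F·P·Fᵀ + Q = [16954337/59663 5559546/59663 15767969/59663; 5559546/59663 16494866/59663 11003102/59663; 15767969/59663 11003102/59663 17202723/59663]
step 2: y = z − H·x̄ = [1579035/119326]
step 2: S = H·P̄·Hᵀ + R = [76972823/59663]
step 2: K = P̄·Hᵀ·S⁻¹ = [30446165/76972823; 27662166/76972823; 34904665/76972823]
step 2: x' = x̄ + K·y = [-248143357/76972823, 355234350/76972823, -93163991/76972823]
step 2: P' = (I − K·H)·P̄ = [6336493602/76972823 -6943548264/76972823 2530745974/76972823; -6943548264/76972823 8455172774/76972823 -1987811788/76972823; 2530745974/76972823 -1987811788/76972823 1773402508/76972823]

step 0: x' = [213/43, -292/129, 835/129], P' = [1282/43 -848/43 1056/43; -848/43 2354/129 -1484/129; 1056/43 -1484/129 3224/129]
step 1: x' = [82843/119326, 74396/59663, 157177/119326], P' = [1838581/59663 -1800584/59663 933047/59663; -1800584/59663 2382470/59663 -339308/59663; 933047/59663 -339308/59663 1032799/59663]
step 2: x' = [-248143357/76972823, 355234350/76972823, -93163991/76972823], P' = [6336493602/76972823 -6943548264/76972823 2530745974/76972823; -6943548264/76972823 8455172774/76972823 -1987811788/76972823; 2530745974/76972823 -1987811788/76972823 1773402508/76972823]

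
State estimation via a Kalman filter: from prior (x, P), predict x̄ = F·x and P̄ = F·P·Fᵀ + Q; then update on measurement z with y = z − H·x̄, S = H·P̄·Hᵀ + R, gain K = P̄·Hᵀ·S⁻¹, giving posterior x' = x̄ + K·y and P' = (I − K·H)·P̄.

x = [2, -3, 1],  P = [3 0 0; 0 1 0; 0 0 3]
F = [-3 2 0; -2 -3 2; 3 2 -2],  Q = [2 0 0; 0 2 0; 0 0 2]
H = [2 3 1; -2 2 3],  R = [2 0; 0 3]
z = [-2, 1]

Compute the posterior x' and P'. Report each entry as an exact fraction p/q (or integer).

x̄ = F·x = [-12, 7, -2]
P̄ = F·P·Fᵀ + Q = [33 12 -23; 12 35 -36; -23 -36 45]
y = z − H·x̄ = [3, -31]
S = H·P̄·Hᵀ + R = [330 -299; -299 428]
K = P̄·Hᵀ·S⁻¹ = [623/51839 -13009/51839; 21266/51839 7347/51839; -14061/51839 3379/51839]
x' = x̄ + K·y = [-216920/51839, 198914/51839, -250610/51839]
P' = (I − K·H)·P̄ = [217471/51839 -242429/51839 293591/51839; -242429/51839 292141/51839 -349033/51839; 293591/51839 -349033/51839 431795/51839]

x' = [-216920/51839, 198914/51839, -250610/51839]
P' = [217471/51839 -242429/51839 293591/51839; -242429/51839 292141/51839 -349033/51839; 293591/51839 -349033/51839 431795/51839]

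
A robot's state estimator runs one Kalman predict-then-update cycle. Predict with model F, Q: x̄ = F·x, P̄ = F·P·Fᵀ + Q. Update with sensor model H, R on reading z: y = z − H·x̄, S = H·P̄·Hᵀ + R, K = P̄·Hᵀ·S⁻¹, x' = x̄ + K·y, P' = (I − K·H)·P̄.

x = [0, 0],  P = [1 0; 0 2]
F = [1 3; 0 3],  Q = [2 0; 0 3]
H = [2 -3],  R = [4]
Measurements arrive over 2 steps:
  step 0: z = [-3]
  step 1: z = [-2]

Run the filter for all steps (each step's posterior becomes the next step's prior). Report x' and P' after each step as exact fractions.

step 0: x̄ = F·x = [0, 0]
step 0: P̄ = F·P·Fᵀ + Q = [21 18; 18 21]
step 0: y = z − H·x̄ = [-3]
step 0: S = H·P̄·Hᵀ + R = [61]
step 0: K = P̄·Hᵀ·S⁻¹ = [-12/61; -27/61]
step 0: x' = x̄ + K·y = [36/61, 81/61]
step 0: P' = (I − K·H)·P̄ = [1137/61 774/61; 774/61 552/61]
step 1: x̄ = F·x = [279/61, 243/61]
step 1: P̄ = F·P·Fᵀ + Q = [10871/61 7290/61; 7290/61 5151/61]
step 1: y = z − H·x̄ = [49/61]
step 1: S = H·P̄·Hᵀ + R = [2607/61]
step 1: K = P̄·Hᵀ·S⁻¹ = [-128/2607; -291/869]
step 1: x' = x̄ + K·y = [11821/2607, 3228/869]
step 1: P' = (I − K·H)·P̄ = [464333/2607 103242/869; 103242/869 69216/869]

step 0: x' = [36/61, 81/61], P' = [1137/61 774/61; 774/61 552/61]
step 1: x' = [11821/2607, 3228/869], P' = [464333/2607 103242/869; 103242/869 69216/869]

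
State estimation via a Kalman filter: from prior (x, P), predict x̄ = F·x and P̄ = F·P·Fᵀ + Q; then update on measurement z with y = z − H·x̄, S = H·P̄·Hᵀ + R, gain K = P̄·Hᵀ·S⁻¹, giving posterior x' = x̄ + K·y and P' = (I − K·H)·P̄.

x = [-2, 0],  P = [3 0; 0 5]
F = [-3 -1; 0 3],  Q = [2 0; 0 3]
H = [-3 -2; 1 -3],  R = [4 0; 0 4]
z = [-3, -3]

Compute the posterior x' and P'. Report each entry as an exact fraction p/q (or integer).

x' = [60339/173759, 188388/173759]
P' = [73708/173759 -17124/173759; -17124/173759 57048/173759]

x̄ = F·x = [6, 0]
P̄ = F·P·Fᵀ + Q = [34 -15; -15 48]
y = z − H·x̄ = [15, -9]
S = H·P̄·Hᵀ + R = [322 81; 81 560]
K = P̄·Hᵀ·S⁻¹ = [-46719/173759 31270/173759; -15681/173759 -47067/173759]
x' = x̄ + K·y = [60339/173759, 188388/173759]
P' = (I − K·H)·P̄ = [73708/173759 -17124/173759; -17124/173759 57048/173759]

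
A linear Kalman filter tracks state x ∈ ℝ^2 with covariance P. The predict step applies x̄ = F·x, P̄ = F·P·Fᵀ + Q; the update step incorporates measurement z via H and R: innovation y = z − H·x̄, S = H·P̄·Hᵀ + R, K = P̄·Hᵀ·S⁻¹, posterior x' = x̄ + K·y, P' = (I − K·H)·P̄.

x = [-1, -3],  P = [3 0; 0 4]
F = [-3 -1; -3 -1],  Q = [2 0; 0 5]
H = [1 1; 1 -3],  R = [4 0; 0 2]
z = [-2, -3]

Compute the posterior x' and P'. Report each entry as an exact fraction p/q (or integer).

x̄ = F·x = [6, 6]
P̄ = F·P·Fᵀ + Q = [33 31; 31 36]
y = z − H·x̄ = [-14, 9]
S = H·P̄·Hᵀ + R = [135 -137; -137 173]
K = P̄·Hᵀ·S⁻¹ = [1426/2293 334/2293; 521/2293 -608/2293]
x' = x̄ + K·y = [-3200/2293, 992/2293]
P' = (I − K·H)·P̄ = [4445/2293 1259/2293; 1259/2293 825/2293]

x' = [-3200/2293, 992/2293]
P' = [4445/2293 1259/2293; 1259/2293 825/2293]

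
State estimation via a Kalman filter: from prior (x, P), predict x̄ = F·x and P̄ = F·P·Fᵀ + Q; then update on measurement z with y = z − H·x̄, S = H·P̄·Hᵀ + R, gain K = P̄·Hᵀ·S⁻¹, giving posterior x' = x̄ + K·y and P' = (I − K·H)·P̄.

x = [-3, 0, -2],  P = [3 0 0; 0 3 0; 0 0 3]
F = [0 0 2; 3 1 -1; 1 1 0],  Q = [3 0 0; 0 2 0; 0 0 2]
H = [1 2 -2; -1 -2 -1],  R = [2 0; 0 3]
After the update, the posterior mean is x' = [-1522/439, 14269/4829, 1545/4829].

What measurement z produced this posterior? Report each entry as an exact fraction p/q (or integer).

z = [2, -3]

x̄ = F·x = [-4, -7, -3]
P̄ = F·P·Fᵀ + Q = [15 -6 0; -6 35 12; 0 12 8]
S = H·P̄·Hᵀ + R = [69 -91; -91 190]
K = P̄·Hᵀ·S⁻¹ = [27/439 6/439; 684/4829 -1604/4829; -1392/4829 -1480/4829]
x' − x̄ = [234/439, 48072/4829, 16032/4829] = K·y
y = (KᵀK)⁻¹·Kᵀ·(x' − x̄) = [14, -24]
z = y + H·x̄ = [14, -24] + [-12, 21] = [2, -3]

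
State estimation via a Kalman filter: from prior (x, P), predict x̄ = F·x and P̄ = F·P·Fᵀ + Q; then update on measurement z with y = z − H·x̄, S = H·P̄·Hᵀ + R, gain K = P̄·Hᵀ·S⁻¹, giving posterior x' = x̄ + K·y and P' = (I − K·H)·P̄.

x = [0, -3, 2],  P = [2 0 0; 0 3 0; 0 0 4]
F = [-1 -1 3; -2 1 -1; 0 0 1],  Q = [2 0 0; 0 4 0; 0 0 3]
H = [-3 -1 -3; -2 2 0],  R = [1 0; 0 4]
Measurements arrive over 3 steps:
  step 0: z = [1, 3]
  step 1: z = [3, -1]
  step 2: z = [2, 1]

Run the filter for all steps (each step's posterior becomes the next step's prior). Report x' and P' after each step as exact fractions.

step 0: x̄ = F·x = [9, -5, 2]
step 0: P̄ = F·P·Fᵀ + Q = [43 -11 12; -11 19 -4; 12 -4 7]
step 0: y = z − H·x̄ = [29, 31]
step 0: S = H·P̄·Hᵀ + R = [596 360; 360 340]
step 0: K = P̄·Hᵀ·S⁻¹ = [-337/1826 -558/4565; -29/166 30/83; -325/3652 1/9130]
step 0: x' = x̄ + K·y = [-1291/9130, 189/166, -10543/18260]
step 0: P' = (I − K·H)·P̄ = [6286/4565 94/83 -15457/9130; 94/83 154/83 -281/166; -15457/9130 -281/166 41759/18260]
step 1: x̄ = F·x = [-49837/18260, 36497/18260, -10543/18260]
step 1: P̄ = F·P·Fᵀ + Q = [883679/18260 -57259/18260 187101/18260; -57259/18260 104699/18260 -10841/18260; 187101/18260 -10841/18260 96539/18260]
step 1: y = z − H·x̄ = [-89863/18260, -47732/4565]
step 1: S = H·P̄·Hᵀ + R = [11904139/18260 1627341/4565; 1627341/4565 1121156/4565]
step 1: K = P̄·Hᵀ·S⁻¹ = [-1857628/10770779 -7293627/43083116; -11376055/75395453 43915689/150790906; -8149544/75395453 20693369/301581812]
step 1: x' = x̄ + K·y = [-4756163/43083116, -45823993/150790906, -230073971/301581812]
step 1: P' = (I − K·H)·P̄ = [24700877/21541558 8703625/10770779 -29264875/21541558; 8703625/10770779 104841064/75395453 -92080378/75395453; -29264875/21541558 -92080378/75395453 271674073/150790906]
step 2: x̄ = F·x = [-40377199/21541558, 205012267/301581812, -230073971/301581812]
step 2: P̄ = F·P·Fᵀ + Q = [407644823/10770779 -19243837/10770779 86002650/10770779; -19243837/10770779 837646393/150790906 -46126579/150790906; 86002650/10770779 -46126579/150790906 724046791/150790906]
step 2: y = z − H·x̄ = [-394472095/75395453, -619502147/150790906]
step 2: S = H·P̄·Hᵀ + R = [39323766067/75395453 20572754646/75395453; 20572754646/75395453 14468584514/75395453]
step 2: K = P̄·Hᵀ·S⁻¹ = [-166383422266/966377899637 -162596099646/966377899637; -145810667620/966377899637 562538168211/1932755799274; -104727557654/966377899637 130821891673/1932755799274]
step 2: x' = x̄ + K·y = [-545676968163/1932755799274, 528537703227/1932755799274, -916066167373/1932755799274]
step 2: P' = (I − K·H)·P̄ = [1106296327861/966377899637 781104128569/966377899637 -1311203229962/966377899637; 781104128569/966377899637 1343642296780/966377899637 -1180381338289/966377899637; -1311203229962/966377899637 -1180381338289/966377899637 1739572861943/966377899637]

step 0: x' = [-1291/9130, 189/166, -10543/18260], P' = [6286/4565 94/83 -15457/9130; 94/83 154/83 -281/166; -15457/9130 -281/166 41759/18260]
step 1: x' = [-4756163/43083116, -45823993/150790906, -230073971/301581812], P' = [24700877/21541558 8703625/10770779 -29264875/21541558; 8703625/10770779 104841064/75395453 -92080378/75395453; -29264875/21541558 -92080378/75395453 271674073/150790906]
step 2: x' = [-545676968163/1932755799274, 528537703227/1932755799274, -916066167373/1932755799274], P' = [1106296327861/966377899637 781104128569/966377899637 -1311203229962/966377899637; 781104128569/966377899637 1343642296780/966377899637 -1180381338289/966377899637; -1311203229962/966377899637 -1180381338289/966377899637 1739572861943/966377899637]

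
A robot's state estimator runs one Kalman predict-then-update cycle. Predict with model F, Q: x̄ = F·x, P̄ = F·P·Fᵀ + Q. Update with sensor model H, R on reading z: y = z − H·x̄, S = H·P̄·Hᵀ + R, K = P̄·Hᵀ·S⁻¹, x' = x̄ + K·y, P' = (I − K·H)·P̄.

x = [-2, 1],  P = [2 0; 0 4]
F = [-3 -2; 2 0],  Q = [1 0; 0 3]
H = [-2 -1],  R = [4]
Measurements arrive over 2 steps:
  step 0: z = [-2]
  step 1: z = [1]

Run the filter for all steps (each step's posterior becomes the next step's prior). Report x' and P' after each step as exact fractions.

step 0: x̄ = F·x = [4, -4]
step 0: P̄ = F·P·Fᵀ + Q = [35 -12; -12 11]
step 0: y = z − H·x̄ = [2]
step 0: S = H·P̄·Hᵀ + R = [107]
step 0: K = P̄·Hᵀ·S⁻¹ = [-58/107; 13/107]
step 0: x' = x̄ + K·y = [312/107, -402/107]
step 0: P' = (I − K·H)·P̄ = [381/107 -530/107; -530/107 1008/107]
step 1: x̄ = F·x = [-132/107, 624/107]
step 1: P̄ = F·P·Fᵀ + Q = [1208/107 -166/107; -166/107 1845/107]
step 1: y = z − H·x̄ = [467/107]
step 1: S = H·P̄·Hᵀ + R = [6441/107]
step 1: K = P̄·Hᵀ·S⁻¹ = [-750/2147; -1513/6441]
step 1: x' = x̄ + K·y = [-5922/2147, 30959/6441]
step 1: P' = (I − K·H)·P̄ = [8468/2147 -13936/2147; -13936/2147 89668/6441]

step 0: x' = [312/107, -402/107], P' = [381/107 -530/107; -530/107 1008/107]
step 1: x' = [-5922/2147, 30959/6441], P' = [8468/2147 -13936/2147; -13936/2147 89668/6441]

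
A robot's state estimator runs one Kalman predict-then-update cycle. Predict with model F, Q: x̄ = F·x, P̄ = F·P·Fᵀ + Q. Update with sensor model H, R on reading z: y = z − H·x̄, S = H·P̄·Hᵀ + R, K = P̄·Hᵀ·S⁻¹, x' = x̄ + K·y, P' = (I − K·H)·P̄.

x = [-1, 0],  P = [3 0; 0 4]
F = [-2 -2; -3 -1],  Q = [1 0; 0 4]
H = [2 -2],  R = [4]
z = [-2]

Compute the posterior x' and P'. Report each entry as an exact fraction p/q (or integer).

x' = [2, 3]
P' = [368/13 365/13; 365/13 374/13]

x̄ = F·x = [2, 3]
P̄ = F·P·Fᵀ + Q = [29 26; 26 35]
y = z − H·x̄ = [0]
S = H·P̄·Hᵀ + R = [52]
K = P̄·Hᵀ·S⁻¹ = [3/26; -9/26]
x' = x̄ + K·y = [2, 3]
P' = (I − K·H)·P̄ = [368/13 365/13; 365/13 374/13]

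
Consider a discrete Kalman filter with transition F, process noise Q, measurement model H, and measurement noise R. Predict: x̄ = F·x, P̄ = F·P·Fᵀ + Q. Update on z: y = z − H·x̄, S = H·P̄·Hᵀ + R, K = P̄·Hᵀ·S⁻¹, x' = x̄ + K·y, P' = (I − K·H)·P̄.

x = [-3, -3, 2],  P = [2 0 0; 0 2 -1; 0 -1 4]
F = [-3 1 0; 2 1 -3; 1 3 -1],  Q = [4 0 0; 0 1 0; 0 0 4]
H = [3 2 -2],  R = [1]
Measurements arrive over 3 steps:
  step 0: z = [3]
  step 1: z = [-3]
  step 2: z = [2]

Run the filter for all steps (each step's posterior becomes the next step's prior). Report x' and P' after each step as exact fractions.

step 0: x' = [550/213, -1156/71, -2969/213], P' = [1976/213 -889/71 269/213; -889/71 3616/71 2279/71; 269/213 2279/71 7241/213]
step 1: x' = [-7566858/268091, 4273144/268091, -6681073/268091], P' = [55418994/268091 -27122793/268091 55995822/268091; -27122793/268091 14115515/268091 -26603409/268091; 55995822/268091 -26603409/268091 57407745/268091]
step 2: x' = [27367698156/3103335493, -19133190677/3103335493, 18796300321/3103335493], P' = [147061555799/6206670986 -61455056045/6206670986 79058700046/3103335493; -61455056045/6206670986 45234148211/6206670986 -23698743409/3103335493; 79058700046/3103335493 -23698743409/3103335493 94675673370/3103335493]

step 0: x̄ = F·x = [6, -15, -14]
step 0: P̄ = F·P·Fᵀ + Q = [24 -7 1; -7 53 32; 1 32 34]
step 0: y = z − H·x̄ = [-13]
step 0: S = H·P̄·Hᵀ + R = [213]
step 0: K = P̄·Hᵀ·S⁻¹ = [56/213; 7/71; -1/213]
step 0: x' = x̄ + K·y = [550/213, -1156/71, -2969/213]
step 0: P' = (I − K·H)·P̄ = [1976/213 -889/71 269/213; -889/71 3616/71 2279/71; 269/213 2279/71 7241/213]
step 1: x̄ = F·x = [-1706/71, 6539/213, -2295/71]
step 1: P̄ = F·P·Fᵀ + Q = [15162/71 -5477/71 13974/71; -5477/71 29216/213 -10055/71; 13974/71 -10055/71 16713/71]
step 1: y = z − H·x̄ = [-12133/213]
step 1: S = H·P̄·Hᵀ + R = [268091/213]
step 1: K = P̄·Hᵀ·S⁻¹ = [19752/268091; 69469/268091; -34842/268091]
step 1: x' = x̄ + K·y = [-7566858/268091, 4273144/268091, -6681073/268091]
step 1: P' = (I − K·H)·P̄ = [55418994/268091 -27122793/268091 55995822/268091; -27122793/268091 14115515/268091 -26603409/268091; 55995822/268091 -26603409/268091 57407745/268091]
step 2: x̄ = F·x = [26973718/268091, 9182647/268091, 11933647/268091]
step 2: P̄ = F·P·Fᵀ + Q = [676695583/268091 292496969/268091 287662782/268091; 292496969/268091 131908705/268091 121603197/268091; 287662782/268091 121603197/268091 125830790/268091]
step 2: y = z − H·x̄ = [-74882972/268091]
step 2: S = H·P̄·Hᵀ + R = [6206670986/268091]
step 2: K = P̄·Hᵀ·S⁻¹ = [2039755123/6206670986; 898101923/6206670986; 427266580/3103335493]
step 2: x' = x̄ + K·y = [27367698156/3103335493, -19133190677/3103335493, 18796300321/3103335493]
step 2: P' = (I − K·H)·P̄ = [147061555799/6206670986 -61455056045/6206670986 79058700046/3103335493; -61455056045/6206670986 45234148211/6206670986 -23698743409/3103335493; 79058700046/3103335493 -23698743409/3103335493 94675673370/3103335493]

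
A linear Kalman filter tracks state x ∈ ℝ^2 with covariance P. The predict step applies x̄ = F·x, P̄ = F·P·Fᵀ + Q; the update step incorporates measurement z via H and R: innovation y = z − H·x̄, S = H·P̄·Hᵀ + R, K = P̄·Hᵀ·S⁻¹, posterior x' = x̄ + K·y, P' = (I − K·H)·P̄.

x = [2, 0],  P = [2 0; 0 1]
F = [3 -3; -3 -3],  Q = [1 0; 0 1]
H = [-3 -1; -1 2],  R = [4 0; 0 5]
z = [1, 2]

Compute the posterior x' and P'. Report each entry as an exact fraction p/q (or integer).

x' = [-17115/36301, 18616/36301]
P' = [15323/36301 -5101/36301; -5101/36301 35007/36301]

x̄ = F·x = [6, -6]
P̄ = F·P·Fᵀ + Q = [28 -9; -9 28]
y = z − H·x̄ = [13, 20]
S = H·P̄·Hᵀ + R = [230 73; 73 181]
K = P̄·Hᵀ·S⁻¹ = [-10217/36301 -5105/36301; -4926/36301 15023/36301]
x' = x̄ + K·y = [-17115/36301, 18616/36301]
P' = (I − K·H)·P̄ = [15323/36301 -5101/36301; -5101/36301 35007/36301]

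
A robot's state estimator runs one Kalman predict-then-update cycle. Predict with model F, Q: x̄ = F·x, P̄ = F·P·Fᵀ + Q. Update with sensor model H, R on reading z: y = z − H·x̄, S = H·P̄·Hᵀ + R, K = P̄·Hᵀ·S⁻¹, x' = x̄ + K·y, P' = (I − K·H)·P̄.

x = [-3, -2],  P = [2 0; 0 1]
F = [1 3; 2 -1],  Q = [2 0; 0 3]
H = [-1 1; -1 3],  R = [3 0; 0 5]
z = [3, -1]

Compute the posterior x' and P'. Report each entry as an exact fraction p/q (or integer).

x' = [-1463/219, -608/219]
P' = [1031/219 437/219; 437/219 284/219]

x̄ = F·x = [-9, -4]
P̄ = F·P·Fᵀ + Q = [13 1; 1 12]
y = z − H·x̄ = [-2, 2]
S = H·P̄·Hᵀ + R = [26 45; 45 120]
K = P̄·Hᵀ·S⁻¹ = [-66/73 56/219; -17/73 83/219]
x' = x̄ + K·y = [-1463/219, -608/219]
P' = (I − K·H)·P̄ = [1031/219 437/219; 437/219 284/219]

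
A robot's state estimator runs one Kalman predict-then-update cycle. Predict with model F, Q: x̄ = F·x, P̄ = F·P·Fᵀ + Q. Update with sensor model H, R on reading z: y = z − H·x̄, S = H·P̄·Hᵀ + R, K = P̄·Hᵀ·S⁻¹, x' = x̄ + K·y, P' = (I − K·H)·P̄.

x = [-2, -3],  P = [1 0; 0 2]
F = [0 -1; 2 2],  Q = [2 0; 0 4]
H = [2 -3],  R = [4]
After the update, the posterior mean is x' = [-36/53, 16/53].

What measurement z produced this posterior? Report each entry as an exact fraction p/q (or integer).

x̄ = F·x = [3, -10]
P̄ = F·P·Fᵀ + Q = [4 -4; -4 16]
S = H·P̄·Hᵀ + R = [212]
K = P̄·Hᵀ·S⁻¹ = [5/53; -14/53]
x' − x̄ = [-195/53, 546/53] = K·y
y = (KᵀK)⁻¹·Kᵀ·(x' − x̄) = [-39]
z = y + H·x̄ = [-39] + [36] = [-3]

z = [-3]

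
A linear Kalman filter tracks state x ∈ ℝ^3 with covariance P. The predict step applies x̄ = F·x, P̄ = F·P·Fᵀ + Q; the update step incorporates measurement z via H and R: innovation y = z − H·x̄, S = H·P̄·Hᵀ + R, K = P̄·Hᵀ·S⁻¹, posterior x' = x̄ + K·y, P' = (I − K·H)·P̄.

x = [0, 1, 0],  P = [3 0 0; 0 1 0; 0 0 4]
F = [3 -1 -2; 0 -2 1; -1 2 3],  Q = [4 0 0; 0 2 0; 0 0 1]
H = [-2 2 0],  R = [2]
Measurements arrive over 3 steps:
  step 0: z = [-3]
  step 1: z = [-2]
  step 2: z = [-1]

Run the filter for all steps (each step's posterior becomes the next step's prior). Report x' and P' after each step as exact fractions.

step 0: x̄ = F·x = [-1, -2, 2]
step 0: P̄ = F·P·Fᵀ + Q = [48 -6 -35; -6 10 8; -35 8 44]
step 0: y = z − H·x̄ = [-1]
step 0: S = H·P̄·Hᵀ + R = [282]
step 0: K = P̄·Hᵀ·S⁻¹ = [-18/47; 16/141; 43/141]
step 0: x' = x̄ + K·y = [-29/47, -298/141, 239/141]
step 0: P' = (I − K·H)·P̄ = [312/47 294/47 -97/47; 294/47 898/141 -248/141; -97/47 -248/141 2506/141]
step 1: x̄ = F·x = [-147/47, 835/141, 208/141]
step 1: P̄ = F·P·Fᵀ + Q = [5706/47 -3375/47 -4977/47; -3375/47 7372/141 6973/141; -4977/47 6973/141 22465/141]
step 1: y = z − H·x̄ = [-2834/141]
step 1: S = H·P̄·Hᵀ + R = [179242/141]
step 1: K = P̄·Hᵀ·S⁻¹ = [-27243/89621; 17497/89621; 21904/89621]
step 1: x' = x̄ + K·y = [267261/89621, 179057/89621, -308048/89621]
step 1: P' = (I − K·H)·P̄ = [352980/89621 325737/89621 -1026027/89621; 325737/89621 343234/89621 -1004123/89621; -1026027/89621 -1004123/89621 7473513/89621]
step 2: x̄ = F·x = [39962/2891, -95166/12803, -833291/89621]
step 2: P̄ = F·P·Fᵀ + Q = [1294000/2891 -102790/413 -1566573/2891; -102790/413 266167/1829 3820228/12803; -1566573/2891 3820228/12803 61880892/89621]
step 2: y = z − H·x̄ = [3720347/89621]
step 2: S = H·P̄·Hᵀ + R = [391247414/89621]
step 2: K = P̄·Hᵀ·S⁻¹ = [-62419430/195623707; 35347613/195623707; 75305359/195623707]
step 2: x' = x̄ + K·y = [112931264/195623707, 13259237/195623707, 1307177916/195623707]
step 2: P' = (I − K·H)·P̄ = [612344200/195623707 549924770/195623707 -1106751481/195623707; 549924770/195623707 585272383/195623707 -1031446122/195623707; -1106751481/195623707 -1031446122/195623707 8520048842/195623707]

step 0: x' = [-29/47, -298/141, 239/141], P' = [312/47 294/47 -97/47; 294/47 898/141 -248/141; -97/47 -248/141 2506/141]
step 1: x' = [267261/89621, 179057/89621, -308048/89621], P' = [352980/89621 325737/89621 -1026027/89621; 325737/89621 343234/89621 -1004123/89621; -1026027/89621 -1004123/89621 7473513/89621]
step 2: x' = [112931264/195623707, 13259237/195623707, 1307177916/195623707], P' = [612344200/195623707 549924770/195623707 -1106751481/195623707; 549924770/195623707 585272383/195623707 -1031446122/195623707; -1106751481/195623707 -1031446122/195623707 8520048842/195623707]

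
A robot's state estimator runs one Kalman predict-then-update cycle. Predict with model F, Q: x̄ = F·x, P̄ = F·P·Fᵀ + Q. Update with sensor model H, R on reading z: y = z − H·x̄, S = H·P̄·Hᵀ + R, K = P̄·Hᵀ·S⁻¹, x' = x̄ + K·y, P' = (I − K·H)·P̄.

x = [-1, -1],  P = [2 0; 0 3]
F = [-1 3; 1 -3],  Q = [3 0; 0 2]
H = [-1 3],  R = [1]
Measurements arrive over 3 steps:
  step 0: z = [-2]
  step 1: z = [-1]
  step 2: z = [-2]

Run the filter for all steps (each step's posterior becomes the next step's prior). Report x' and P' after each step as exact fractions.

step 0: x̄ = F·x = [-2, 2]
step 0: P̄ = F·P·Fᵀ + Q = [32 -29; -29 31]
step 0: y = z − H·x̄ = [-10]
step 0: S = H·P̄·Hᵀ + R = [486]
step 0: K = P̄·Hᵀ·S⁻¹ = [-119/486; 61/243]
step 0: x' = x̄ + K·y = [109/243, -124/243]
step 0: P' = (I − K·H)·P̄ = [1391/486 212/243; 212/243 91/243]
step 1: x̄ = F·x = [-481/243, 481/243]
step 1: P̄ = F·P·Fᵀ + Q = [1943/486 -485/486; -485/486 1457/486]
step 1: y = z − H·x̄ = [-2167/243]
step 1: S = H·P̄·Hᵀ + R = [9226/243]
step 1: K = P̄·Hᵀ·S⁻¹ = [-1699/9226; 1214/4613]
step 1: x' = x̄ + K·y = [-3111/9226, -1695/4613]
step 1: P' = (I − K·H)·P̄ = [12503/4613 7769/9226; 7769/9226 3399/9226]
step 2: x̄ = F·x = [-7059/9226, 7059/9226]
step 2: P̄ = F·P·Fᵀ + Q = [36661/9226 -8983/9226; -8983/9226 27435/9226]
step 2: y = z − H·x̄ = [-23344/4613]
step 2: S = H·P̄·Hᵀ + R = [173350/4613]
step 2: K = P̄·Hᵀ·S⁻¹ = [-6361/34670; 22822/86675]
step 2: x' = x̄ + K·y = [5663/34670, -98347/173350]
step 2: P' = (I − K·H)·P̄ = [9391/3467 29183/34670; 29183/34670 63853/173350]

step 0: x' = [109/243, -124/243], P' = [1391/486 212/243; 212/243 91/243]
step 1: x' = [-3111/9226, -1695/4613], P' = [12503/4613 7769/9226; 7769/9226 3399/9226]
step 2: x' = [5663/34670, -98347/173350], P' = [9391/3467 29183/34670; 29183/34670 63853/173350]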